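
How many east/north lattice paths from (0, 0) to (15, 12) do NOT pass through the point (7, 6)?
Number of paths = 12230712

Total paths from (0, 0) to (15, 12): C(27, 15) = 17383860. Paths through (7, 6): (paths (0, 0) → (7, 6)) × (paths (7, 6) → (15, 12)) = C(13, 7) · C(14, 8) = 1716 · 3003 = 5153148. Avoidance count = 17383860 − 5153148 = 12230712.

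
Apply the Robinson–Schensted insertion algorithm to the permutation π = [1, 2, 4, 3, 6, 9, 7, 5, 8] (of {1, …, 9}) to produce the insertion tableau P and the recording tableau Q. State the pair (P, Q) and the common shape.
P = [1, 2, 3, 5, 7, 8] / [4, 6] / [9];  Q = [1, 2, 3, 5, 6, 9] / [4, 7] / [8];  common shape = (6, 2, 1)

Row-insert the values π_1, π_2, … into P one at a time, bumping the leftmost entry strictly greater than the inserted value down to the next row. The recording tableau Q records, in position (i, j), the step at which that cell was added to P.
  Insert 1 (step 1): P = [1];  Q = [1]
  Insert 2 (step 2): P = [1, 2];  Q = [1, 2]
  Insert 4 (step 3): P = [1, 2, 4];  Q = [1, 2, 3]
  Insert 3 (step 4): P = [1, 2, 3] / [4];  Q = [1, 2, 3] / [4]
  Insert 6 (step 5): P = [1, 2, 3, 6] / [4];  Q = [1, 2, 3, 5] / [4]
  Insert 9 (step 6): P = [1, 2, 3, 6, 9] / [4];  Q = [1, 2, 3, 5, 6] / [4]
  Insert 7 (step 7): P = [1, 2, 3, 6, 7] / [4, 9];  Q = [1, 2, 3, 5, 6] / [4, 7]
  Insert 5 (step 8): P = [1, 2, 3, 5, 7] / [4, 6] / [9];  Q = [1, 2, 3, 5, 6] / [4, 7] / [8]
  Insert 8 (step 9): P = [1, 2, 3, 5, 7, 8] / [4, 6] / [9];  Q = [1, 2, 3, 5, 6, 9] / [4, 7] / [8]
Final shape: (6, 2, 1).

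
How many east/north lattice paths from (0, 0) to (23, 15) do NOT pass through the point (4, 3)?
Number of paths = 10532068185

Total paths from (0, 0) to (23, 15): C(38, 23) = 15471286560. Paths through (4, 3): (paths (0, 0) → (4, 3)) × (paths (4, 3) → (23, 15)) = C(7, 4) · C(31, 19) = 35 · 141120525 = 4939218375. Avoidance count = 15471286560 − 4939218375 = 10532068185.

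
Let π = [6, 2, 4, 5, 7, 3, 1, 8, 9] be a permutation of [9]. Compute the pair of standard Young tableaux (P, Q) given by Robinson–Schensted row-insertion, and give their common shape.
P = [1, 3, 5, 7, 8, 9] / [2] / [4] / [6];  Q = [1, 3, 4, 5, 8, 9] / [2] / [6] / [7];  common shape = (6, 1, 1, 1)

Row-insert the values π_1, π_2, … into P one at a time, bumping the leftmost entry strictly greater than the inserted value down to the next row. The recording tableau Q records, in position (i, j), the step at which that cell was added to P.
  Insert 6 (step 1): P = [6];  Q = [1]
  Insert 2 (step 2): P = [2] / [6];  Q = [1] / [2]
  Insert 4 (step 3): P = [2, 4] / [6];  Q = [1, 3] / [2]
  Insert 5 (step 4): P = [2, 4, 5] / [6];  Q = [1, 3, 4] / [2]
  Insert 7 (step 5): P = [2, 4, 5, 7] / [6];  Q = [1, 3, 4, 5] / [2]
  Insert 3 (step 6): P = [2, 3, 5, 7] / [4] / [6];  Q = [1, 3, 4, 5] / [2] / [6]
  Insert 1 (step 7): P = [1, 3, 5, 7] / [2] / [4] / [6];  Q = [1, 3, 4, 5] / [2] / [6] / [7]
  Insert 8 (step 8): P = [1, 3, 5, 7, 8] / [2] / [4] / [6];  Q = [1, 3, 4, 5, 8] / [2] / [6] / [7]
  Insert 9 (step 9): P = [1, 3, 5, 7, 8, 9] / [2] / [4] / [6];  Q = [1, 3, 4, 5, 8, 9] / [2] / [6] / [7]
Final shape: (6, 1, 1, 1).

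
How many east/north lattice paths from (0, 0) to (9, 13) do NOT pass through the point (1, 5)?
Number of paths = 420200

Total paths from (0, 0) to (9, 13): C(22, 9) = 497420. Paths through (1, 5): (paths (0, 0) → (1, 5)) × (paths (1, 5) → (9, 13)) = C(6, 1) · C(16, 8) = 6 · 12870 = 77220. Avoidance count = 497420 − 77220 = 420200.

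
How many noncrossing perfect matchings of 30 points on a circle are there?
C_15 = 9694845

These noncrossing handshakes are counted by the Catalan number C_n = (1/(n + 1)) · C(2n, n). For n = 15: C_15 = (1/16) · C(30, 15) = 155117520/16 = 9694845.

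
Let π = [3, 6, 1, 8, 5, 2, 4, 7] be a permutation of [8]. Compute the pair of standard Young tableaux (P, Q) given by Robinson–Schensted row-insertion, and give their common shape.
P = [1, 2, 4, 7] / [3, 5, 8] / [6];  Q = [1, 2, 4, 8] / [3, 5, 7] / [6];  common shape = (4, 3, 1)

Row-insert the values π_1, π_2, … into P one at a time, bumping the leftmost entry strictly greater than the inserted value down to the next row. The recording tableau Q records, in position (i, j), the step at which that cell was added to P.
  Insert 3 (step 1): P = [3];  Q = [1]
  Insert 6 (step 2): P = [3, 6];  Q = [1, 2]
  Insert 1 (step 3): P = [1, 6] / [3];  Q = [1, 2] / [3]
  Insert 8 (step 4): P = [1, 6, 8] / [3];  Q = [1, 2, 4] / [3]
  Insert 5 (step 5): P = [1, 5, 8] / [3, 6];  Q = [1, 2, 4] / [3, 5]
  Insert 2 (step 6): P = [1, 2, 8] / [3, 5] / [6];  Q = [1, 2, 4] / [3, 5] / [6]
  Insert 4 (step 7): P = [1, 2, 4] / [3, 5, 8] / [6];  Q = [1, 2, 4] / [3, 5, 7] / [6]
  Insert 7 (step 8): P = [1, 2, 4, 7] / [3, 5, 8] / [6];  Q = [1, 2, 4, 8] / [3, 5, 7] / [6]
Final shape: (4, 3, 1).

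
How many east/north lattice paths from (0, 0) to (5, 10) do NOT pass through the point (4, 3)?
Number of paths = 2723

Total paths from (0, 0) to (5, 10): C(15, 5) = 3003. Paths through (4, 3): (paths (0, 0) → (4, 3)) × (paths (4, 3) → (5, 10)) = C(7, 4) · C(8, 1) = 35 · 8 = 280. Avoidance count = 3003 − 280 = 2723.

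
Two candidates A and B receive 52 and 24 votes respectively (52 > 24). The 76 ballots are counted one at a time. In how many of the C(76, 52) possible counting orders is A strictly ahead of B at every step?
Strict-lead orderings = 13880838234843222300

Total orderings of the 76 votes with 52 for A: C(76, 52) = 37676560923145889100. By the Bertrand ballot formula (Cycle Lemma / reflection principle), the number of orderings in which A is strictly ahead of B throughout is (p − q)/(p + q) · C(p + q, p) = (52 − 24)/(52 + 24) · 37676560923145889100 = 13880838234843222300.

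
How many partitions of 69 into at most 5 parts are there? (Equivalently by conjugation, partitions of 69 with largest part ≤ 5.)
p(69, parts ≤ 5) = 11835

Use the recurrence p(n, m) = p(n, m−1) + p(n−m, m): either the largest part is < m (count p(n, m−1)) or the largest part is exactly m (remove one copy of m, count p(n−m, m)). With p(0, ·) = 1 this gives p(69, parts ≤ 5) = 11835. (By conjugating Young diagrams, this also counts partitions of 69 into at most 5 parts.)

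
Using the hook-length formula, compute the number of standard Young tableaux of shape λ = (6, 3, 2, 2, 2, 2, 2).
# SYT of shape (6, 3, 2, 2, 2, 2, 2) = 6348888

Hook-length formula: f^λ = n! / Π hook(c), product over all cells c of the Young diagram. For λ = (6, 3, 2, 2, 2, 2, 2), n = 19 boxes. Hook lengths by row (left-to-right, top-to-bottom): [12, 11, 5, 3, 2, 1]; [8, 7, 1]; [6, 5]; [5, 4]; [4, 3]; [3, 2]; [2, 1]. Product of hooks = 19160064000. So f^λ = 19! / 19160064000 = 121645100408832000 / 19160064000 = 6348888.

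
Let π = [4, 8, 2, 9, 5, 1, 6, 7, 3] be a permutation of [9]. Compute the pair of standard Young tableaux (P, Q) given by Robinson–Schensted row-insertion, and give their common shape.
P = [1, 3, 6, 7] / [2, 5, 9] / [4, 8];  Q = [1, 2, 4, 8] / [3, 5, 7] / [6, 9];  common shape = (4, 3, 2)

Row-insert the values π_1, π_2, … into P one at a time, bumping the leftmost entry strictly greater than the inserted value down to the next row. The recording tableau Q records, in position (i, j), the step at which that cell was added to P.
  Insert 4 (step 1): P = [4];  Q = [1]
  Insert 8 (step 2): P = [4, 8];  Q = [1, 2]
  Insert 2 (step 3): P = [2, 8] / [4];  Q = [1, 2] / [3]
  Insert 9 (step 4): P = [2, 8, 9] / [4];  Q = [1, 2, 4] / [3]
  Insert 5 (step 5): P = [2, 5, 9] / [4, 8];  Q = [1, 2, 4] / [3, 5]
  Insert 1 (step 6): P = [1, 5, 9] / [2, 8] / [4];  Q = [1, 2, 4] / [3, 5] / [6]
  Insert 6 (step 7): P = [1, 5, 6] / [2, 8, 9] / [4];  Q = [1, 2, 4] / [3, 5, 7] / [6]
  Insert 7 (step 8): P = [1, 5, 6, 7] / [2, 8, 9] / [4];  Q = [1, 2, 4, 8] / [3, 5, 7] / [6]
  Insert 3 (step 9): P = [1, 3, 6, 7] / [2, 5, 9] / [4, 8];  Q = [1, 2, 4, 8] / [3, 5, 7] / [6, 9]
Final shape: (4, 3, 2).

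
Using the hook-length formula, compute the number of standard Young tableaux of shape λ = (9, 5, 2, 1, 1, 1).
# SYT of shape (9, 5, 2, 1, 1, 1) = 13302432

Hook-length formula: f^λ = n! / Π hook(c), product over all cells c of the Young diagram. For λ = (9, 5, 2, 1, 1, 1), n = 19 boxes. Hook lengths by row (left-to-right, top-to-bottom): [14, 10, 8, 7, 6, 4, 3, 2, 1]; [9, 5, 3, 2, 1]; [5, 1]; [3]; [2]; [1]. Product of hooks = 9144576000. So f^λ = 19! / 9144576000 = 121645100408832000 / 9144576000 = 13302432.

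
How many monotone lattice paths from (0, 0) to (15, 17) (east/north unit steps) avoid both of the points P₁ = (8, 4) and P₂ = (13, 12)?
Number of paths = 431522385

Inclusion–exclusion. Total paths: C(32, 15) = 565722720. Through P₁: C(12, 8)·C(20, 7) = 38372400. Through P₂: C(25, 13)·C(7, 2) = 109206300. Since P₁ is strictly southwest of P₂, a monotone path through both must visit P₁ then P₂; paths through both = C(12, 8)·C(13, 5)·C(7, 2) = 13378365. Avoid both = 565722720 − 38372400 − 109206300 + 13378365 = 431522385.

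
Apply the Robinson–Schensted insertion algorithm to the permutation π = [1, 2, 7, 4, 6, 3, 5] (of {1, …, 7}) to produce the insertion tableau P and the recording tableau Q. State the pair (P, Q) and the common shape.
P = [1, 2, 3, 5] / [4, 6] / [7];  Q = [1, 2, 3, 5] / [4, 7] / [6];  common shape = (4, 2, 1)

Row-insert the values π_1, π_2, … into P one at a time, bumping the leftmost entry strictly greater than the inserted value down to the next row. The recording tableau Q records, in position (i, j), the step at which that cell was added to P.
  Insert 1 (step 1): P = [1];  Q = [1]
  Insert 2 (step 2): P = [1, 2];  Q = [1, 2]
  Insert 7 (step 3): P = [1, 2, 7];  Q = [1, 2, 3]
  Insert 4 (step 4): P = [1, 2, 4] / [7];  Q = [1, 2, 3] / [4]
  Insert 6 (step 5): P = [1, 2, 4, 6] / [7];  Q = [1, 2, 3, 5] / [4]
  Insert 3 (step 6): P = [1, 2, 3, 6] / [4] / [7];  Q = [1, 2, 3, 5] / [4] / [6]
  Insert 5 (step 7): P = [1, 2, 3, 5] / [4, 6] / [7];  Q = [1, 2, 3, 5] / [4, 7] / [6]
Final shape: (4, 2, 1).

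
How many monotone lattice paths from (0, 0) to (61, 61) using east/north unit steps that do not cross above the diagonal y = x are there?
C_61 = 6182127958584855650487080847216336

These NE paths below the diagonal are counted by the Catalan number C_n = (1/(n + 1)) · C(2n, n). For n = 61: C_61 = (1/62) · C(122, 61) = 383291933432261050330199012527412832/62 = 6182127958584855650487080847216336.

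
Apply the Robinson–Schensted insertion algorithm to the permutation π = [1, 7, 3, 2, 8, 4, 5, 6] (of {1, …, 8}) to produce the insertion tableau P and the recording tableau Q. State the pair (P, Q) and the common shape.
P = [1, 2, 4, 5, 6] / [3, 8] / [7];  Q = [1, 2, 5, 7, 8] / [3, 6] / [4];  common shape = (5, 2, 1)

Row-insert the values π_1, π_2, … into P one at a time, bumping the leftmost entry strictly greater than the inserted value down to the next row. The recording tableau Q records, in position (i, j), the step at which that cell was added to P.
  Insert 1 (step 1): P = [1];  Q = [1]
  Insert 7 (step 2): P = [1, 7];  Q = [1, 2]
  Insert 3 (step 3): P = [1, 3] / [7];  Q = [1, 2] / [3]
  Insert 2 (step 4): P = [1, 2] / [3] / [7];  Q = [1, 2] / [3] / [4]
  Insert 8 (step 5): P = [1, 2, 8] / [3] / [7];  Q = [1, 2, 5] / [3] / [4]
  Insert 4 (step 6): P = [1, 2, 4] / [3, 8] / [7];  Q = [1, 2, 5] / [3, 6] / [4]
  Insert 5 (step 7): P = [1, 2, 4, 5] / [3, 8] / [7];  Q = [1, 2, 5, 7] / [3, 6] / [4]
  Insert 6 (step 8): P = [1, 2, 4, 5, 6] / [3, 8] / [7];  Q = [1, 2, 5, 7, 8] / [3, 6] / [4]
Final shape: (5, 2, 1).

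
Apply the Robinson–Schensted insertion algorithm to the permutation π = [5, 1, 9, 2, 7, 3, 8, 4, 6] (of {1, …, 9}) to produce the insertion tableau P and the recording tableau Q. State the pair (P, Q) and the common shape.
P = [1, 2, 3, 4, 6] / [5, 7, 8] / [9];  Q = [1, 3, 5, 7, 9] / [2, 4, 8] / [6];  common shape = (5, 3, 1)

Row-insert the values π_1, π_2, … into P one at a time, bumping the leftmost entry strictly greater than the inserted value down to the next row. The recording tableau Q records, in position (i, j), the step at which that cell was added to P.
  Insert 5 (step 1): P = [5];  Q = [1]
  Insert 1 (step 2): P = [1] / [5];  Q = [1] / [2]
  Insert 9 (step 3): P = [1, 9] / [5];  Q = [1, 3] / [2]
  Insert 2 (step 4): P = [1, 2] / [5, 9];  Q = [1, 3] / [2, 4]
  Insert 7 (step 5): P = [1, 2, 7] / [5, 9];  Q = [1, 3, 5] / [2, 4]
  Insert 3 (step 6): P = [1, 2, 3] / [5, 7] / [9];  Q = [1, 3, 5] / [2, 4] / [6]
  Insert 8 (step 7): P = [1, 2, 3, 8] / [5, 7] / [9];  Q = [1, 3, 5, 7] / [2, 4] / [6]
  Insert 4 (step 8): P = [1, 2, 3, 4] / [5, 7, 8] / [9];  Q = [1, 3, 5, 7] / [2, 4, 8] / [6]
  Insert 6 (step 9): P = [1, 2, 3, 4, 6] / [5, 7, 8] / [9];  Q = [1, 3, 5, 7, 9] / [2, 4, 8] / [6]
Final shape: (5, 3, 1).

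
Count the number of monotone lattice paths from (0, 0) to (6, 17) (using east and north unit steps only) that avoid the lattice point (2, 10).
Number of paths = 79167

Total paths from (0, 0) to (6, 17): C(23, 6) = 100947. Paths through (2, 10): (paths (0, 0) → (2, 10)) × (paths (2, 10) → (6, 17)) = C(12, 2) · C(11, 4) = 66 · 330 = 21780. Avoidance count = 100947 − 21780 = 79167.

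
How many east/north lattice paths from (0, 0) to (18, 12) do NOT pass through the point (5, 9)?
Number of paths = 85372105

Total paths from (0, 0) to (18, 12): C(30, 18) = 86493225. Paths through (5, 9): (paths (0, 0) → (5, 9)) × (paths (5, 9) → (18, 12)) = C(14, 5) · C(16, 13) = 2002 · 560 = 1121120. Avoidance count = 86493225 − 1121120 = 85372105.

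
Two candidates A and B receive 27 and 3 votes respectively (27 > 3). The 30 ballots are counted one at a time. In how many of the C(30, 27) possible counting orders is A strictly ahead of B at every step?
Strict-lead orderings = 3248

Total orderings of the 30 votes with 27 for A: C(30, 27) = 4060. By the Bertrand ballot formula (Cycle Lemma / reflection principle), the number of orderings in which A is strictly ahead of B throughout is (p − q)/(p + q) · C(p + q, p) = (27 − 3)/(27 + 3) · 4060 = 3248.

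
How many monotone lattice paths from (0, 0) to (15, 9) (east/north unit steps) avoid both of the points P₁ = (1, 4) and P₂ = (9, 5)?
Number of paths = 838394

Inclusion–exclusion. Total paths: C(24, 15) = 1307504. Through P₁: C(5, 1)·C(19, 14) = 58140. Through P₂: C(14, 9)·C(10, 6) = 420420. Since P₁ is strictly southwest of P₂, a monotone path through both must visit P₁ then P₂; paths through both = C(5, 1)·C(9, 8)·C(10, 6) = 9450. Avoid both = 1307504 − 58140 − 420420 + 9450 = 838394.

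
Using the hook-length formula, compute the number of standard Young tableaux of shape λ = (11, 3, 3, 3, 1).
# SYT of shape (11, 3, 3, 3, 1) = 31337460

Hook-length formula: f^λ = n! / Π hook(c), product over all cells c of the Young diagram. For λ = (11, 3, 3, 3, 1), n = 21 boxes. Hook lengths by row (left-to-right, top-to-bottom): [15, 13, 12, 8, 7, 6, 5, 4, 3, 2, 1]; [6, 4, 3]; [5, 3, 2]; [4, 2, 1]; [1]. Product of hooks = 1630347264000. So f^λ = 21! / 1630347264000 = 51090942171709440000 / 1630347264000 = 31337460.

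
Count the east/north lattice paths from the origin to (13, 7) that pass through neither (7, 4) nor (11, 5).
Number of paths = 33492

Inclusion–exclusion. Total paths: C(20, 13) = 77520. Through P₁: C(11, 7)·C(9, 6) = 27720. Through P₂: C(16, 11)·C(4, 2) = 26208. Since P₁ is strictly southwest of P₂, a monotone path through both must visit P₁ then P₂; paths through both = C(11, 7)·C(5, 4)·C(4, 2) = 9900. Avoid both = 77520 − 27720 − 26208 + 9900 = 33492.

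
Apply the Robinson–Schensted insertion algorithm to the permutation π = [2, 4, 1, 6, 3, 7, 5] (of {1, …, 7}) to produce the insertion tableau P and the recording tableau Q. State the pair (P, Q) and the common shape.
P = [1, 3, 5, 7] / [2, 4, 6];  Q = [1, 2, 4, 6] / [3, 5, 7];  common shape = (4, 3)

Row-insert the values π_1, π_2, … into P one at a time, bumping the leftmost entry strictly greater than the inserted value down to the next row. The recording tableau Q records, in position (i, j), the step at which that cell was added to P.
  Insert 2 (step 1): P = [2];  Q = [1]
  Insert 4 (step 2): P = [2, 4];  Q = [1, 2]
  Insert 1 (step 3): P = [1, 4] / [2];  Q = [1, 2] / [3]
  Insert 6 (step 4): P = [1, 4, 6] / [2];  Q = [1, 2, 4] / [3]
  Insert 3 (step 5): P = [1, 3, 6] / [2, 4];  Q = [1, 2, 4] / [3, 5]
  Insert 7 (step 6): P = [1, 3, 6, 7] / [2, 4];  Q = [1, 2, 4, 6] / [3, 5]
  Insert 5 (step 7): P = [1, 3, 5, 7] / [2, 4, 6];  Q = [1, 2, 4, 6] / [3, 5, 7]
Final shape: (4, 3).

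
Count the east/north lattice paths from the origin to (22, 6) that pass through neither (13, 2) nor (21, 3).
Number of paths = 297349

Inclusion–exclusion. Total paths: C(28, 22) = 376740. Through P₁: C(15, 13)·C(13, 9) = 75075. Through P₂: C(24, 21)·C(4, 1) = 8096. Since P₁ is strictly southwest of P₂, a monotone path through both must visit P₁ then P₂; paths through both = C(15, 13)·C(9, 8)·C(4, 1) = 3780. Avoid both = 376740 − 75075 − 8096 + 3780 = 297349.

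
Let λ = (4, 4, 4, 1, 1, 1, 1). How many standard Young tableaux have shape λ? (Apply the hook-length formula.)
# SYT of shape (4, 4, 4, 1, 1, 1, 1) = 140140

Hook-length formula: f^λ = n! / Π hook(c), product over all cells c of the Young diagram. For λ = (4, 4, 4, 1, 1, 1, 1), n = 16 boxes. Hook lengths by row (left-to-right, top-to-bottom): [10, 5, 4, 3]; [9, 4, 3, 2]; [8, 3, 2, 1]; [4]; [3]; [2]; [1]. Product of hooks = 149299200. So f^λ = 16! / 149299200 = 20922789888000 / 149299200 = 140140.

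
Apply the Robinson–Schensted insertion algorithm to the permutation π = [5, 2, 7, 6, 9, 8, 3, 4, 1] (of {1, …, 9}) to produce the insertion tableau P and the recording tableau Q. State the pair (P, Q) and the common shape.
P = [1, 3, 4] / [2, 6, 8] / [5, 9] / [7];  Q = [1, 3, 5] / [2, 4, 6] / [7, 8] / [9];  common shape = (3, 3, 2, 1)

Row-insert the values π_1, π_2, … into P one at a time, bumping the leftmost entry strictly greater than the inserted value down to the next row. The recording tableau Q records, in position (i, j), the step at which that cell was added to P.
  Insert 5 (step 1): P = [5];  Q = [1]
  Insert 2 (step 2): P = [2] / [5];  Q = [1] / [2]
  Insert 7 (step 3): P = [2, 7] / [5];  Q = [1, 3] / [2]
  Insert 6 (step 4): P = [2, 6] / [5, 7];  Q = [1, 3] / [2, 4]
  Insert 9 (step 5): P = [2, 6, 9] / [5, 7];  Q = [1, 3, 5] / [2, 4]
  Insert 8 (step 6): P = [2, 6, 8] / [5, 7, 9];  Q = [1, 3, 5] / [2, 4, 6]
  Insert 3 (step 7): P = [2, 3, 8] / [5, 6, 9] / [7];  Q = [1, 3, 5] / [2, 4, 6] / [7]
  Insert 4 (step 8): P = [2, 3, 4] / [5, 6, 8] / [7, 9];  Q = [1, 3, 5] / [2, 4, 6] / [7, 8]
  Insert 1 (step 9): P = [1, 3, 4] / [2, 6, 8] / [5, 9] / [7];  Q = [1, 3, 5] / [2, 4, 6] / [7, 8] / [9]
Final shape: (3, 3, 2, 1).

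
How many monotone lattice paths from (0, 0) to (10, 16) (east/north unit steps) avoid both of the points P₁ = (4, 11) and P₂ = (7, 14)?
Number of paths = 3791305

Inclusion–exclusion. Total paths: C(26, 10) = 5311735. Through P₁: C(15, 4)·C(11, 6) = 630630. Through P₂: C(21, 7)·C(5, 3) = 1162800. Since P₁ is strictly southwest of P₂, a monotone path through both must visit P₁ then P₂; paths through both = C(15, 4)·C(6, 3)·C(5, 3) = 273000. Avoid both = 5311735 − 630630 − 1162800 + 273000 = 3791305.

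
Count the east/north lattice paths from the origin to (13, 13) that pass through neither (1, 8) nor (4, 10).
Number of paths = 10144488

Inclusion–exclusion. Total paths: C(26, 13) = 10400600. Through P₁: C(9, 1)·C(17, 12) = 55692. Through P₂: C(14, 4)·C(12, 9) = 220220. Since P₁ is strictly southwest of P₂, a monotone path through both must visit P₁ then P₂; paths through both = C(9, 1)·C(5, 3)·C(12, 9) = 19800. Avoid both = 10400600 − 55692 − 220220 + 19800 = 10144488.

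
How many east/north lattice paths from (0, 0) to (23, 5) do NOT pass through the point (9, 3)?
Number of paths = 71880

Total paths from (0, 0) to (23, 5): C(28, 23) = 98280. Paths through (9, 3): (paths (0, 0) → (9, 3)) × (paths (9, 3) → (23, 5)) = C(12, 9) · C(16, 14) = 220 · 120 = 26400. Avoidance count = 98280 − 26400 = 71880.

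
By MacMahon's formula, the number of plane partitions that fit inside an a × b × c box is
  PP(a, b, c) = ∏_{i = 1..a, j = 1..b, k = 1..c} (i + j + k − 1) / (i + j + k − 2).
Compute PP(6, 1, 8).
PP(6, 1, 8) = 3003

Evaluate the triple product over i = 1..6, j = 1..1, k = 1..8. The factors are (2/1) · (3/2) · (4/3) · (5/4) · (6/5) · (7/6) · (8/7) · (9/8) · … (48 factors total). The numerators and denominators telescope so the product is an integer; carrying out the multiplication exactly gives PP(6, 1, 8) = 3003.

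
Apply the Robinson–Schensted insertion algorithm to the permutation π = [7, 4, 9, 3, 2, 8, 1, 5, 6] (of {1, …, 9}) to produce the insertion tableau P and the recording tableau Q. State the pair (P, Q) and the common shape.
P = [1, 5, 6] / [2, 8] / [3, 9] / [4] / [7];  Q = [1, 3, 9] / [2, 6] / [4, 8] / [5] / [7];  common shape = (3, 2, 2, 1, 1)

Row-insert the values π_1, π_2, … into P one at a time, bumping the leftmost entry strictly greater than the inserted value down to the next row. The recording tableau Q records, in position (i, j), the step at which that cell was added to P.
  Insert 7 (step 1): P = [7];  Q = [1]
  Insert 4 (step 2): P = [4] / [7];  Q = [1] / [2]
  Insert 9 (step 3): P = [4, 9] / [7];  Q = [1, 3] / [2]
  Insert 3 (step 4): P = [3, 9] / [4] / [7];  Q = [1, 3] / [2] / [4]
  Insert 2 (step 5): P = [2, 9] / [3] / [4] / [7];  Q = [1, 3] / [2] / [4] / [5]
  Insert 8 (step 6): P = [2, 8] / [3, 9] / [4] / [7];  Q = [1, 3] / [2, 6] / [4] / [5]
  Insert 1 (step 7): P = [1, 8] / [2, 9] / [3] / [4] / [7];  Q = [1, 3] / [2, 6] / [4] / [5] / [7]
  Insert 5 (step 8): P = [1, 5] / [2, 8] / [3, 9] / [4] / [7];  Q = [1, 3] / [2, 6] / [4, 8] / [5] / [7]
  Insert 6 (step 9): P = [1, 5, 6] / [2, 8] / [3, 9] / [4] / [7];  Q = [1, 3, 9] / [2, 6] / [4, 8] / [5] / [7]
Final shape: (3, 2, 2, 1, 1).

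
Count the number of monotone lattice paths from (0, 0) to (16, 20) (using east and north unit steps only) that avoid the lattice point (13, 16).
Number of paths = 4932635085

Total paths from (0, 0) to (16, 20): C(36, 16) = 7307872110. Paths through (13, 16): (paths (0, 0) → (13, 16)) × (paths (13, 16) → (16, 20)) = C(29, 13) · C(7, 3) = 67863915 · 35 = 2375237025. Avoidance count = 7307872110 − 2375237025 = 4932635085.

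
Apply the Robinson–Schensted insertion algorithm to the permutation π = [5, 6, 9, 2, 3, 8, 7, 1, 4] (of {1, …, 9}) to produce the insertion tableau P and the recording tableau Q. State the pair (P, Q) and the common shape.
P = [1, 3, 4] / [2, 6, 7] / [5, 8] / [9];  Q = [1, 2, 3] / [4, 5, 6] / [7, 9] / [8];  common shape = (3, 3, 2, 1)

Row-insert the values π_1, π_2, … into P one at a time, bumping the leftmost entry strictly greater than the inserted value down to the next row. The recording tableau Q records, in position (i, j), the step at which that cell was added to P.
  Insert 5 (step 1): P = [5];  Q = [1]
  Insert 6 (step 2): P = [5, 6];  Q = [1, 2]
  Insert 9 (step 3): P = [5, 6, 9];  Q = [1, 2, 3]
  Insert 2 (step 4): P = [2, 6, 9] / [5];  Q = [1, 2, 3] / [4]
  Insert 3 (step 5): P = [2, 3, 9] / [5, 6];  Q = [1, 2, 3] / [4, 5]
  Insert 8 (step 6): P = [2, 3, 8] / [5, 6, 9];  Q = [1, 2, 3] / [4, 5, 6]
  Insert 7 (step 7): P = [2, 3, 7] / [5, 6, 8] / [9];  Q = [1, 2, 3] / [4, 5, 6] / [7]
  Insert 1 (step 8): P = [1, 3, 7] / [2, 6, 8] / [5] / [9];  Q = [1, 2, 3] / [4, 5, 6] / [7] / [8]
  Insert 4 (step 9): P = [1, 3, 4] / [2, 6, 7] / [5, 8] / [9];  Q = [1, 2, 3] / [4, 5, 6] / [7, 9] / [8]
Final shape: (3, 3, 2, 1).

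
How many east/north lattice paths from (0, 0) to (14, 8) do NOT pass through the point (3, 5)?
Number of paths = 299386

Total paths from (0, 0) to (14, 8): C(22, 14) = 319770. Paths through (3, 5): (paths (0, 0) → (3, 5)) × (paths (3, 5) → (14, 8)) = C(8, 3) · C(14, 11) = 56 · 364 = 20384. Avoidance count = 319770 − 20384 = 299386.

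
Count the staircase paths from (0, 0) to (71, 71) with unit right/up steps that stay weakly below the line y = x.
C_71 = 5175569924646105559418940193995065716350

These NE paths below the diagonal are counted by the Catalan number C_n = (1/(n + 1)) · C(2n, n). For n = 71: C_71 = (1/72) · C(142, 71) = 372641034574519600278163693967644731577200/72 = 5175569924646105559418940193995065716350.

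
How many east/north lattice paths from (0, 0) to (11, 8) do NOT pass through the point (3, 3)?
Number of paths = 49842

Total paths from (0, 0) to (11, 8): C(19, 11) = 75582. Paths through (3, 3): (paths (0, 0) → (3, 3)) × (paths (3, 3) → (11, 8)) = C(6, 3) · C(13, 8) = 20 · 1287 = 25740. Avoidance count = 75582 − 25740 = 49842.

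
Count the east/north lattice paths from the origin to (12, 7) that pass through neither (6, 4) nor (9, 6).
Number of paths = 21128

Inclusion–exclusion. Total paths: C(19, 12) = 50388. Through P₁: C(10, 6)·C(9, 6) = 17640. Through P₂: C(15, 9)·C(4, 3) = 20020. Since P₁ is strictly southwest of P₂, a monotone path through both must visit P₁ then P₂; paths through both = C(10, 6)·C(5, 3)·C(4, 3) = 8400. Avoid both = 50388 − 17640 − 20020 + 8400 = 21128.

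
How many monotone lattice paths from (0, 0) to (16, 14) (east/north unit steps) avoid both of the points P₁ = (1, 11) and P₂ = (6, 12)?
Number of paths = 144192411

Inclusion–exclusion. Total paths: C(30, 16) = 145422675. Through P₁: C(12, 1)·C(18, 15) = 9792. Through P₂: C(18, 6)·C(12, 10) = 1225224. Since P₁ is strictly southwest of P₂, a monotone path through both must visit P₁ then P₂; paths through both = C(12, 1)·C(6, 5)·C(12, 10) = 4752. Avoid both = 145422675 − 9792 − 1225224 + 4752 = 144192411.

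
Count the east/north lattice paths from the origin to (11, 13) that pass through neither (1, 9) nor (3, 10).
Number of paths = 2443894

Inclusion–exclusion. Total paths: C(24, 11) = 2496144. Through P₁: C(10, 1)·C(14, 10) = 10010. Through P₂: C(13, 3)·C(11, 8) = 47190. Since P₁ is strictly southwest of P₂, a monotone path through both must visit P₁ then P₂; paths through both = C(10, 1)·C(3, 2)·C(11, 8) = 4950. Avoid both = 2496144 − 10010 − 47190 + 4950 = 2443894.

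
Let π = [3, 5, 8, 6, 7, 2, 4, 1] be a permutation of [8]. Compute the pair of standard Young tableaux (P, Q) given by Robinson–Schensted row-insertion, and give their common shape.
P = [1, 4, 6, 7] / [2, 5] / [3] / [8];  Q = [1, 2, 3, 5] / [4, 7] / [6] / [8];  common shape = (4, 2, 1, 1)

Row-insert the values π_1, π_2, … into P one at a time, bumping the leftmost entry strictly greater than the inserted value down to the next row. The recording tableau Q records, in position (i, j), the step at which that cell was added to P.
  Insert 3 (step 1): P = [3];  Q = [1]
  Insert 5 (step 2): P = [3, 5];  Q = [1, 2]
  Insert 8 (step 3): P = [3, 5, 8];  Q = [1, 2, 3]
  Insert 6 (step 4): P = [3, 5, 6] / [8];  Q = [1, 2, 3] / [4]
  Insert 7 (step 5): P = [3, 5, 6, 7] / [8];  Q = [1, 2, 3, 5] / [4]
  Insert 2 (step 6): P = [2, 5, 6, 7] / [3] / [8];  Q = [1, 2, 3, 5] / [4] / [6]
  Insert 4 (step 7): P = [2, 4, 6, 7] / [3, 5] / [8];  Q = [1, 2, 3, 5] / [4, 7] / [6]
  Insert 1 (step 8): P = [1, 4, 6, 7] / [2, 5] / [3] / [8];  Q = [1, 2, 3, 5] / [4, 7] / [6] / [8]
Final shape: (4, 2, 1, 1).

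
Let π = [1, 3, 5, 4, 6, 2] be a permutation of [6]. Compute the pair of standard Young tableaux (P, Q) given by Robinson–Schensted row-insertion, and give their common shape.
P = [1, 2, 4, 6] / [3] / [5];  Q = [1, 2, 3, 5] / [4] / [6];  common shape = (4, 1, 1)

Row-insert the values π_1, π_2, … into P one at a time, bumping the leftmost entry strictly greater than the inserted value down to the next row. The recording tableau Q records, in position (i, j), the step at which that cell was added to P.
  Insert 1 (step 1): P = [1];  Q = [1]
  Insert 3 (step 2): P = [1, 3];  Q = [1, 2]
  Insert 5 (step 3): P = [1, 3, 5];  Q = [1, 2, 3]
  Insert 4 (step 4): P = [1, 3, 4] / [5];  Q = [1, 2, 3] / [4]
  Insert 6 (step 5): P = [1, 3, 4, 6] / [5];  Q = [1, 2, 3, 5] / [4]
  Insert 2 (step 6): P = [1, 2, 4, 6] / [3] / [5];  Q = [1, 2, 3, 5] / [4] / [6]
Final shape: (4, 1, 1).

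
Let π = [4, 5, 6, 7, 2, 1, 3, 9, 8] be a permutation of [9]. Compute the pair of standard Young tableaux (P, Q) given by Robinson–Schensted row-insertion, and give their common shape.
P = [1, 3, 6, 7, 8] / [2, 5, 9] / [4];  Q = [1, 2, 3, 4, 8] / [5, 7, 9] / [6];  common shape = (5, 3, 1)

Row-insert the values π_1, π_2, … into P one at a time, bumping the leftmost entry strictly greater than the inserted value down to the next row. The recording tableau Q records, in position (i, j), the step at which that cell was added to P.
  Insert 4 (step 1): P = [4];  Q = [1]
  Insert 5 (step 2): P = [4, 5];  Q = [1, 2]
  Insert 6 (step 3): P = [4, 5, 6];  Q = [1, 2, 3]
  Insert 7 (step 4): P = [4, 5, 6, 7];  Q = [1, 2, 3, 4]
  Insert 2 (step 5): P = [2, 5, 6, 7] / [4];  Q = [1, 2, 3, 4] / [5]
  Insert 1 (step 6): P = [1, 5, 6, 7] / [2] / [4];  Q = [1, 2, 3, 4] / [5] / [6]
  Insert 3 (step 7): P = [1, 3, 6, 7] / [2, 5] / [4];  Q = [1, 2, 3, 4] / [5, 7] / [6]
  Insert 9 (step 8): P = [1, 3, 6, 7, 9] / [2, 5] / [4];  Q = [1, 2, 3, 4, 8] / [5, 7] / [6]
  Insert 8 (step 9): P = [1, 3, 6, 7, 8] / [2, 5, 9] / [4];  Q = [1, 2, 3, 4, 8] / [5, 7, 9] / [6]
Final shape: (5, 3, 1).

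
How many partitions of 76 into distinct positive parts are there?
q(76) = 53250

A partition into distinct parts is a strictly decreasing sequence summing to n. The recurrence d(n, m) = d(n, m−1) + d(n−m, m−1) (use part m at most once) with q(n) = d(n, n) gives q(76) = 53250. (Euler's theorem: # distinct-part partitions = # odd-part partitions.)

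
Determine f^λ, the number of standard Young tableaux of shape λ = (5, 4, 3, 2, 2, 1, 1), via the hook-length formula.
# SYT of shape (5, 4, 3, 2, 2, 1, 1) = 13366080

Hook-length formula: f^λ = n! / Π hook(c), product over all cells c of the Young diagram. For λ = (5, 4, 3, 2, 2, 1, 1), n = 18 boxes. Hook lengths by row (left-to-right, top-to-bottom): [11, 8, 5, 3, 1]; [9, 6, 3, 1]; [7, 4, 1]; [5, 2]; [4, 1]; [2]; [1]. Product of hooks = 479001600. So f^λ = 18! / 479001600 = 6402373705728000 / 479001600 = 13366080.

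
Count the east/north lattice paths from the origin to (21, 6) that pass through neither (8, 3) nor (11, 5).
Number of paths = 173712

Inclusion–exclusion. Total paths: C(27, 21) = 296010. Through P₁: C(11, 8)·C(16, 13) = 92400. Through P₂: C(16, 11)·C(11, 10) = 48048. Since P₁ is strictly southwest of P₂, a monotone path through both must visit P₁ then P₂; paths through both = C(11, 8)·C(5, 3)·C(11, 10) = 18150. Avoid both = 296010 − 92400 − 48048 + 18150 = 173712.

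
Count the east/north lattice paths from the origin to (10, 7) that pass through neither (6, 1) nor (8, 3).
Number of paths = 16133

Inclusion–exclusion. Total paths: C(17, 10) = 19448. Through P₁: C(7, 6)·C(10, 4) = 1470. Through P₂: C(11, 8)·C(6, 2) = 2475. Since P₁ is strictly southwest of P₂, a monotone path through both must visit P₁ then P₂; paths through both = C(7, 6)·C(4, 2)·C(6, 2) = 630. Avoid both = 19448 − 1470 − 2475 + 630 = 16133.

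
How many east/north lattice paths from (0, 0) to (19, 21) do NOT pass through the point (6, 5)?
Number of paths = 99929279670

Total paths from (0, 0) to (19, 21): C(40, 19) = 131282408400. Paths through (6, 5): (paths (0, 0) → (6, 5)) × (paths (6, 5) → (19, 21)) = C(11, 6) · C(29, 13) = 462 · 67863915 = 31353128730. Avoidance count = 131282408400 − 31353128730 = 99929279670.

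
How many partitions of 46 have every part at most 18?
p(46, parts ≤ 18) = 90889

Use the recurrence p(n, m) = p(n, m−1) + p(n−m, m): either the largest part is < m (count p(n, m−1)) or the largest part is exactly m (remove one copy of m, count p(n−m, m)). With p(0, ·) = 1 this gives p(46, parts ≤ 18) = 90889. (By conjugating Young diagrams, this also counts partitions of 46 into at most 18 parts.)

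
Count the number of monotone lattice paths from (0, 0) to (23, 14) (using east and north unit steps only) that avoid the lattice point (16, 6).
Number of paths = 5626952145

Total paths from (0, 0) to (23, 14): C(37, 23) = 6107086800. Paths through (16, 6): (paths (0, 0) → (16, 6)) × (paths (16, 6) → (23, 14)) = C(22, 16) · C(15, 7) = 74613 · 6435 = 480134655. Avoidance count = 6107086800 − 480134655 = 5626952145.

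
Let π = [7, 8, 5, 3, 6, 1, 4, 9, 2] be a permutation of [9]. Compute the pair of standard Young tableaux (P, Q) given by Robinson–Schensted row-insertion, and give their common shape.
P = [1, 2, 9] / [3, 4] / [5, 6] / [7, 8];  Q = [1, 2, 8] / [3, 5] / [4, 7] / [6, 9];  common shape = (3, 2, 2, 2)

Row-insert the values π_1, π_2, … into P one at a time, bumping the leftmost entry strictly greater than the inserted value down to the next row. The recording tableau Q records, in position (i, j), the step at which that cell was added to P.
  Insert 7 (step 1): P = [7];  Q = [1]
  Insert 8 (step 2): P = [7, 8];  Q = [1, 2]
  Insert 5 (step 3): P = [5, 8] / [7];  Q = [1, 2] / [3]
  Insert 3 (step 4): P = [3, 8] / [5] / [7];  Q = [1, 2] / [3] / [4]
  Insert 6 (step 5): P = [3, 6] / [5, 8] / [7];  Q = [1, 2] / [3, 5] / [4]
  Insert 1 (step 6): P = [1, 6] / [3, 8] / [5] / [7];  Q = [1, 2] / [3, 5] / [4] / [6]
  Insert 4 (step 7): P = [1, 4] / [3, 6] / [5, 8] / [7];  Q = [1, 2] / [3, 5] / [4, 7] / [6]
  Insert 9 (step 8): P = [1, 4, 9] / [3, 6] / [5, 8] / [7];  Q = [1, 2, 8] / [3, 5] / [4, 7] / [6]
  Insert 2 (step 9): P = [1, 2, 9] / [3, 4] / [5, 6] / [7, 8];  Q = [1, 2, 8] / [3, 5] / [4, 7] / [6, 9]
Final shape: (3, 2, 2, 2).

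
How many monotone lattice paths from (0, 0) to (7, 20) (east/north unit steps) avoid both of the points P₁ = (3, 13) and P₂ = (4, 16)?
Number of paths = 612055

Inclusion–exclusion. Total paths: C(27, 7) = 888030. Through P₁: C(16, 3)·C(11, 4) = 184800. Through P₂: C(20, 4)·C(7, 3) = 169575. Since P₁ is strictly southwest of P₂, a monotone path through both must visit P₁ then P₂; paths through both = C(16, 3)·C(4, 1)·C(7, 3) = 78400. Avoid both = 888030 − 184800 − 169575 + 78400 = 612055.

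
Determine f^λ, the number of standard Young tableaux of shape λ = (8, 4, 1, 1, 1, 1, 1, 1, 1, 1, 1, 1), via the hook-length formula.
# SYT of shape (8, 4, 1, 1, 1, 1, 1, 1, 1, 1, 1, 1) = 24066900

Hook-length formula: f^λ = n! / Π hook(c), product over all cells c of the Young diagram. For λ = (8, 4, 1, 1, 1, 1, 1, 1, 1, 1, 1, 1), n = 22 boxes. Hook lengths by row (left-to-right, top-to-bottom): [19, 8, 7, 6, 4, 3, 2, 1]; [14, 3, 2, 1]; [10]; [9]; [8]; [7]; [6]; [5]; [4]; [3]; [2]; [1]. Product of hooks = 46703178547200. So f^λ = 22! / 46703178547200 = 1124000727777607680000 / 46703178547200 = 24066900.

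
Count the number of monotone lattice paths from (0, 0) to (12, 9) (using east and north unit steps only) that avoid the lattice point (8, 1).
Number of paths = 289475

Total paths from (0, 0) to (12, 9): C(21, 12) = 293930. Paths through (8, 1): (paths (0, 0) → (8, 1)) × (paths (8, 1) → (12, 9)) = C(9, 8) · C(12, 4) = 9 · 495 = 4455. Avoidance count = 293930 − 4455 = 289475.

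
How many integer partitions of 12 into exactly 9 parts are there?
p(12, 9 parts) = 3

Partitions of n into exactly k parts ↔ partitions of n − k into at most k parts (subtract 1 from each part). For n = 12, k = 9, the partitions are: 4+1+1+1+1+1+1+1+1, 3+2+1+1+1+1+1+1+1, 2+2+2+1+1+1+1+1+1. Count = 3.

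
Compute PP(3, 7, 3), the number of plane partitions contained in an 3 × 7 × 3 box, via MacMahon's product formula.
PP(3, 7, 3) = 108900

Evaluate the triple product over i = 1..3, j = 1..7, k = 1..3. The factors are (2/1) · (3/2) · (4/3) · (3/2) · (4/3) · (5/4) · (4/3) · (5/4) · … (63 factors total). The numerators and denominators telescope so the product is an integer; carrying out the multiplication exactly gives PP(3, 7, 3) = 108900.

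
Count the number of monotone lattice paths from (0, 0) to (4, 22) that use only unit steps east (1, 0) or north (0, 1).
Number of paths = 14950

A monotone lattice path from (0, 0) to (4, 22) consists of 4 east steps and 22 north steps in some order, so it is determined by which 4 of the 26 steps are east. The count is C(26, 4) = 14950.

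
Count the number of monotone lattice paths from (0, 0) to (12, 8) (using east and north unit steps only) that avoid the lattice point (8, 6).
Number of paths = 80925

Total paths from (0, 0) to (12, 8): C(20, 12) = 125970. Paths through (8, 6): (paths (0, 0) → (8, 6)) × (paths (8, 6) → (12, 8)) = C(14, 8) · C(6, 4) = 3003 · 15 = 45045. Avoidance count = 125970 − 45045 = 80925.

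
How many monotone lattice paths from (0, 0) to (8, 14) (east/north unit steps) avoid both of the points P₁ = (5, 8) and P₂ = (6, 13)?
Number of paths = 153432

Inclusion–exclusion. Total paths: C(22, 8) = 319770. Through P₁: C(13, 5)·C(9, 3) = 108108. Through P₂: C(19, 6)·C(3, 2) = 81396. Since P₁ is strictly southwest of P₂, a monotone path through both must visit P₁ then P₂; paths through both = C(13, 5)·C(6, 1)·C(3, 2) = 23166. Avoid both = 319770 − 108108 − 81396 + 23166 = 153432.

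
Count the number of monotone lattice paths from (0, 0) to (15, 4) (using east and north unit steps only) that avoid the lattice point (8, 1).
Number of paths = 2796

Total paths from (0, 0) to (15, 4): C(19, 15) = 3876. Paths through (8, 1): (paths (0, 0) → (8, 1)) × (paths (8, 1) → (15, 4)) = C(9, 8) · C(10, 7) = 9 · 120 = 1080. Avoidance count = 3876 − 1080 = 2796.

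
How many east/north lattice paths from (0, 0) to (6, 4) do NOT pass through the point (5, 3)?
Number of paths = 98

Total paths from (0, 0) to (6, 4): C(10, 6) = 210. Paths through (5, 3): (paths (0, 0) → (5, 3)) × (paths (5, 3) → (6, 4)) = C(8, 5) · C(2, 1) = 56 · 2 = 112. Avoidance count = 210 − 112 = 98.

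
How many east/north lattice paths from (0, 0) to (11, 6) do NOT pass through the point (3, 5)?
Number of paths = 11872

Total paths from (0, 0) to (11, 6): C(17, 11) = 12376. Paths through (3, 5): (paths (0, 0) → (3, 5)) × (paths (3, 5) → (11, 6)) = C(8, 3) · C(9, 8) = 56 · 9 = 504. Avoidance count = 12376 − 504 = 11872.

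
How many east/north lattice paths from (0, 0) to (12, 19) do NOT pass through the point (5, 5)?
Number of paths = 111817965

Total paths from (0, 0) to (12, 19): C(31, 12) = 141120525. Paths through (5, 5): (paths (0, 0) → (5, 5)) × (paths (5, 5) → (12, 19)) = C(10, 5) · C(21, 7) = 252 · 116280 = 29302560. Avoidance count = 141120525 − 29302560 = 111817965.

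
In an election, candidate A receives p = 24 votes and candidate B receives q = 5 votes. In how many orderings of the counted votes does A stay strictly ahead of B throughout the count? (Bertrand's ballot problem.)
Strict-lead orderings = 77805

Total orderings of the 29 votes with 24 for A: C(29, 24) = 118755. By the Bertrand ballot formula (Cycle Lemma / reflection principle), the number of orderings in which A is strictly ahead of B throughout is (p − q)/(p + q) · C(p + q, p) = (24 − 5)/(24 + 5) · 118755 = 77805.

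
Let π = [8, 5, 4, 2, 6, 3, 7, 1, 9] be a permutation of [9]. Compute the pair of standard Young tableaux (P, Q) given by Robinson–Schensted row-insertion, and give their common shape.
P = [1, 3, 7, 9] / [2, 6] / [4] / [5] / [8];  Q = [1, 5, 7, 9] / [2, 6] / [3] / [4] / [8];  common shape = (4, 2, 1, 1, 1)

Row-insert the values π_1, π_2, … into P one at a time, bumping the leftmost entry strictly greater than the inserted value down to the next row. The recording tableau Q records, in position (i, j), the step at which that cell was added to P.
  Insert 8 (step 1): P = [8];  Q = [1]
  Insert 5 (step 2): P = [5] / [8];  Q = [1] / [2]
  Insert 4 (step 3): P = [4] / [5] / [8];  Q = [1] / [2] / [3]
  Insert 2 (step 4): P = [2] / [4] / [5] / [8];  Q = [1] / [2] / [3] / [4]
  Insert 6 (step 5): P = [2, 6] / [4] / [5] / [8];  Q = [1, 5] / [2] / [3] / [4]
  Insert 3 (step 6): P = [2, 3] / [4, 6] / [5] / [8];  Q = [1, 5] / [2, 6] / [3] / [4]
  Insert 7 (step 7): P = [2, 3, 7] / [4, 6] / [5] / [8];  Q = [1, 5, 7] / [2, 6] / [3] / [4]
  Insert 1 (step 8): P = [1, 3, 7] / [2, 6] / [4] / [5] / [8];  Q = [1, 5, 7] / [2, 6] / [3] / [4] / [8]
  Insert 9 (step 9): P = [1, 3, 7, 9] / [2, 6] / [4] / [5] / [8];  Q = [1, 5, 7, 9] / [2, 6] / [3] / [4] / [8]
Final shape: (4, 2, 1, 1, 1).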